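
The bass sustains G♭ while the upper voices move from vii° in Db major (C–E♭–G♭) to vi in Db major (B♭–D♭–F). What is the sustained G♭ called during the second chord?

Pedal tone (pedal point).

The harmony at that moment is B♭ minor triad (B♭, D♭, F); G♭ is not a chord tone.
It is held over (the same pitch as the preceding G♭) and then sustained as the same pitch into the next harmony.
Sustained through a change of harmony — a pedal tone.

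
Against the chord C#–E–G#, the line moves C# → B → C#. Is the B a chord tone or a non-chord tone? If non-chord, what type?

The harmony at that moment is C# minor triad (C#, E, G#); B is not a chord tone.
It is approached by step down from C# and left by step up to C#.
Step away and step back to the same note — a neighbor tone (lower neighbor).

Non-chord tone — a neighbor tone.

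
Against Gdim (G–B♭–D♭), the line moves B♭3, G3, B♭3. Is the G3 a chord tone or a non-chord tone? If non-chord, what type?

G diminished triad contains G, B♭, D♭; G is the root, so it is a chord tone.

Chord tone (the root of G diminished triad).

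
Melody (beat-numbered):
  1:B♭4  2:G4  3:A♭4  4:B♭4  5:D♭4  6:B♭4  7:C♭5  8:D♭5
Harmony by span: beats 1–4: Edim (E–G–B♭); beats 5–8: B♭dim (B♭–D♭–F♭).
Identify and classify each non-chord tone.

A♭4 (beat 3) — passing tone; C♭5 (beat 7) — passing tone.

The harmony at that moment is E diminished triad (E, G, B♭); A♭4 is not a chord tone.
It is approached by step up from G4 and left by step up to B♭4.
Step in, step out in the same direction — a passing tone.
The harmony at that moment is B♭ diminished triad (B♭, D♭, F♭); C♭5 is not a chord tone.
It is approached by step up from B♭4 and left by step up to D♭5.
Step in, step out in the same direction — a passing tone.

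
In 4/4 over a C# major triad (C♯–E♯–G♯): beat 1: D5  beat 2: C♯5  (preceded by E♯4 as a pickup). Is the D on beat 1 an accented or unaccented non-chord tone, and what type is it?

The harmony at that moment is C♯ major triad (C♯, E♯, G♯); D5 is not a chord tone.
It is approached by leap up from E♯4 and left by step down to C♯5.
Leap in, step out — an appoggiatura.
It falls on the downbeat, so it is accented.

Accented appoggiatura.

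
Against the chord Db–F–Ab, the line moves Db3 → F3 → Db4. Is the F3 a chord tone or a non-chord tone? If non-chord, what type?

Db major triad contains Db, F, Ab; F is the third, so it is a chord tone.

Chord tone (the third of Db major triad).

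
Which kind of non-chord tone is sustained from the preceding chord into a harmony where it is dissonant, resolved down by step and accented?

Suspension.

Approach: by preparation — the pitch is first a chord tone, then held (tied or repeated) while the harmony changes under it. Departure: down by step. Metric position: strong.
A prepared dissonance that resolves downward by step — a suspension. (The same figure resolving upward would be a retardation.)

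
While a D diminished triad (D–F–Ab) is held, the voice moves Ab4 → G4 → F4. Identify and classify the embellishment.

G4 is a passing tone.

The harmony at that moment is D diminished triad (D, F, Ab); G4 is not a chord tone.
It is approached by step down from Ab4 and left by step down to F4.
Step in, step out in the same direction — a passing tone.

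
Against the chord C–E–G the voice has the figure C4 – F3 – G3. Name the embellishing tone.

F3 is an appoggiatura.

The harmony at that moment is C major triad (C, E, G); F3 is not a chord tone.
It is approached by leap down from C4 and left by step up to G3.
Leap in, step out — an appoggiatura.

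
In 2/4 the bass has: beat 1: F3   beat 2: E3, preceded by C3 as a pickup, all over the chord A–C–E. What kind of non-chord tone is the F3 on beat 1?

Appoggiatura.

The harmony at that moment is A minor triad (A, C, E); F3 is not a chord tone.
It is approached by leap up from C3 and left by step down to E3.
Leap in, step out, metrically accented — an appoggiatura.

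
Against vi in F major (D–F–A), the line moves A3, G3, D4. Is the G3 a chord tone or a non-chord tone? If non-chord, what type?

Non-chord tone — an escape tone.

The harmony at that moment is D minor triad (D, F, A); G3 is not a chord tone.
It is approached by step down from A3 and left by leap up to D4.
Step in, leap out — an escape tone.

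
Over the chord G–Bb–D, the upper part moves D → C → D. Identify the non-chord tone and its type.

C is a neighbor tone.

The harmony at that moment is G minor triad (G, Bb, D); C is not a chord tone.
It is approached by step down from D and left by step up to D.
Step away and step back to the same note — a neighbor tone (lower neighbor).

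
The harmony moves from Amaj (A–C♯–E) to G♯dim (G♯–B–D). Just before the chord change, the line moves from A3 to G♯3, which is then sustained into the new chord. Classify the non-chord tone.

The harmony at that moment is A major triad (A, C♯, E); G♯3 is not a chord tone.
It is approached by step down from A3 and then sustained as the same pitch into the next harmony.
Arriving early and becoming a chord tone when the harmony changes — an anticipation.

G♯3 is an anticipation.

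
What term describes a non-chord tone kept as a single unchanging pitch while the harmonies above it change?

Pedal tone.

Approach: none. Departure: none — a single pitch is sustained while the chords change around it, passing through harmonies that do not contain it.
No melodic motion at all; the dissonance is created entirely by the moving harmonies against the stationary note — a pedal tone (pedal point).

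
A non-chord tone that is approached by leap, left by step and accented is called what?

Appoggiatura.

Approach: by leap. Departure: by step. Metric position: strong.
Leap in, step out, in a metrically strong position — an appoggiatura. (It is the mirror image of the escape tone, which steps in and leaps out from a weak position.)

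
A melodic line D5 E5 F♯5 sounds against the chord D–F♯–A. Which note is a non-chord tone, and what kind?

E5 is a passing tone.

The harmony at that moment is D major triad (D, F♯, A); E5 is not a chord tone.
It is approached by step up from D5 and left by step up to F♯5.
Step in, step out in the same direction — a passing tone.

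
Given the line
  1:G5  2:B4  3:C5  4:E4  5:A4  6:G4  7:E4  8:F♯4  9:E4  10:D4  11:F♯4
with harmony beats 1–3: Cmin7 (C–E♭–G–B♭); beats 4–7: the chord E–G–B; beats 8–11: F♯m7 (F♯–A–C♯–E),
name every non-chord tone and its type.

The harmony at that moment is C minor seventh chord (C, E♭, G, B♭); B4 is not a chord tone.
It is approached by leap down from G5 and left by step up to C5.
Leap in, step out — an appoggiatura.
The harmony at that moment is E minor triad (E, G, B); A4 is not a chord tone.
It is approached by leap up from E4 and left by step down to G4.
Leap in, step out — an appoggiatura.
The harmony at that moment is F♯ minor seventh chord (F♯, A, C♯, E); D4 is not a chord tone.
It is approached by step down from E4 and left by leap up to F♯4.
Step in, leap out — an escape tone.

B4 (beat 2) — appoggiatura; A4 (beat 5) — appoggiatura; D4 (beat 10) — escape tone.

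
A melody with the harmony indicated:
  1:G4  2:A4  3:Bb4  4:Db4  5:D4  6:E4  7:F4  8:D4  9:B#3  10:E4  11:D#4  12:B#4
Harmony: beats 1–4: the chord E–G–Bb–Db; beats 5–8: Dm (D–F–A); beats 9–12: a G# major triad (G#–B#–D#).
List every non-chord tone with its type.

A4 (beat 2) — passing tone; E4 (beat 6) — passing tone; E4 (beat 10) — appoggiatura.

The harmony at that moment is E diminished seventh chord (E, G, Bb, Db); A4 is not a chord tone.
It is approached by step up from G4 and left by step up to Bb4.
Step in, step out in the same direction — a passing tone.
The harmony at that moment is D minor triad (D, F, A); E4 is not a chord tone.
It is approached by step up from D4 and left by step up to F4.
Step in, step out in the same direction — a passing tone.
The harmony at that moment is G# major triad (G#, B#, D#); E4 is not a chord tone.
It is approached by leap up from B#3 and left by step down to D#4.
Leap in, step out — an appoggiatura.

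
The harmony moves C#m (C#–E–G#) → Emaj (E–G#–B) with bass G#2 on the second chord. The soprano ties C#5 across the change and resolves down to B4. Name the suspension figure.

4–3 suspension.

At the second chord the bass is G#2. The suspended C#5 lies a fourth above the bass; after resolving down by step to B4, the interval above the bass becomes a third.
Suspension figures are named by those two intervals: 4–3.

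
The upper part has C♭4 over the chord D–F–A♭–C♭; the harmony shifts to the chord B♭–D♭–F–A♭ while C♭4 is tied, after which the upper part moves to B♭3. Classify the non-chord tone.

The harmony at that moment is B♭ minor seventh chord (B♭, D♭, F, A♭); C♭4 is not a chord tone.
It is held over (the same pitch as the preceding C♭4) and left by step down to B♭3.
Held over from the previous chord and resolving down by step — a suspension.

C♭4 is a suspension.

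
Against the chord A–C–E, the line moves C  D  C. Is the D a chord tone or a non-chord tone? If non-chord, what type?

The harmony at that moment is A minor triad (A, C, E); D is not a chord tone.
It is approached by step up from C and left by step down to C.
Step away and step back to the same note — a neighbor tone (upper neighbor).

Non-chord tone — a neighbor tone.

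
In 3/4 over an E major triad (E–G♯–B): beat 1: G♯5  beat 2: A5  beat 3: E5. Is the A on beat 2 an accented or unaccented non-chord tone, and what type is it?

The harmony at that moment is E major triad (E, G♯, B); A5 is not a chord tone.
It is approached by step up from G♯5 and left by leap down to E5.
Step in, leap out — an escape tone.
It falls on a weak beat, so it is unaccented.

Unaccented escape tone.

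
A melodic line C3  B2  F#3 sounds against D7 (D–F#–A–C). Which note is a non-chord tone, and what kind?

The harmony at that moment is D dominant seventh chord (D, F#, A, C); B2 is not a chord tone.
It is approached by step down from C3 and left by leap up to F#3.
Step in, leap out — an escape tone.

B2 is an escape tone.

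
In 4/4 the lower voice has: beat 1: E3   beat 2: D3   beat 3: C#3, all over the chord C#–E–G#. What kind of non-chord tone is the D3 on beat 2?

The harmony at that moment is C# minor triad (C#, E, G#); D3 is not a chord tone.
It is approached by step down from E3 and left by step down to C#3.
Step in, step out in the same direction — a passing tone.

Passing tone.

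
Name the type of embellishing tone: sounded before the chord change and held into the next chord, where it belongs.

Approach: ahead of the chord change (typically by step), so it is dissonant against the current harmony. Departure: none — the same pitch is restated or held and is a chord tone of the new harmony.
Dissonant first, consonant once the harmony catches up: the note simply arrives early — an anticipation. (The reverse timing, consonant first and dissonant after the change, would be a suspension or retardation.)

Anticipation.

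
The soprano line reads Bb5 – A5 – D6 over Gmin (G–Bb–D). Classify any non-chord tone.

A5 is an escape tone.

The harmony at that moment is G minor triad (G, Bb, D); A5 is not a chord tone.
It is approached by step down from Bb5 and left by leap up to D6.
Step in, leap out — an escape tone.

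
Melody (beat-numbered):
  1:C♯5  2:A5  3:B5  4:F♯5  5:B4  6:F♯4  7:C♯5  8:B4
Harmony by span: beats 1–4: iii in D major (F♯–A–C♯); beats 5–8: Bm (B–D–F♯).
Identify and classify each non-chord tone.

The harmony at that moment is F♯ minor triad (F♯, A, C♯); B5 is not a chord tone.
It is approached by step up from A5 and left by leap down to F♯5.
Step in, leap out — an escape tone.
The harmony at that moment is B minor triad (B, D, F♯); C♯5 is not a chord tone.
It is approached by leap up from F♯4 and left by step down to B4.
Leap in, step out — an appoggiatura.

B5 (beat 3) — escape tone; C♯5 (beat 7) — appoggiatura.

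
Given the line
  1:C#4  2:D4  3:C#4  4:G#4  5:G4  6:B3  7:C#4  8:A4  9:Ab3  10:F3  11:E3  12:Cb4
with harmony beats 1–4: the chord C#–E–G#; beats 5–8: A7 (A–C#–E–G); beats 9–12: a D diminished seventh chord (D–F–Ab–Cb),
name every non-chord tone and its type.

D4 (beat 2) — neighbor tone; B3 (beat 6) — appoggiatura; E3 (beat 11) — escape tone.

The harmony at that moment is C# minor triad (C#, E, G#); D4 is not a chord tone.
It is approached by step up from C#4 and left by step down to C#4.
Step away and step back to the same note — a neighbor tone (upper neighbor).
The harmony at that moment is A dominant seventh chord (A, C#, E, G); B3 is not a chord tone.
It is approached by leap down from G4 and left by step up to C#4.
Leap in, step out — an appoggiatura.
The harmony at that moment is D diminished seventh chord (D, F, Ab, Cb); E3 is not a chord tone.
It is approached by step down from F3 and left by leap up to Cb4.
Step in, leap out — an escape tone.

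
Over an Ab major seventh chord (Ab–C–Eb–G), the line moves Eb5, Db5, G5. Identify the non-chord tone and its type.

Db5 is an escape tone.

The harmony at that moment is Ab major seventh chord (Ab, C, Eb, G); Db5 is not a chord tone.
It is approached by step down from Eb5 and left by leap up to G5.
Step in, leap out — an escape tone.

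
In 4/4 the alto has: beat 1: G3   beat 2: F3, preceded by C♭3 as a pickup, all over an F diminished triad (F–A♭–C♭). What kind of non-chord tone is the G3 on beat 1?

Appoggiatura.

The harmony at that moment is F diminished triad (F, A♭, C♭); G3 is not a chord tone.
It is approached by leap up from C♭3 and left by step down to F3.
Leap in, step out, metrically accented — an appoggiatura.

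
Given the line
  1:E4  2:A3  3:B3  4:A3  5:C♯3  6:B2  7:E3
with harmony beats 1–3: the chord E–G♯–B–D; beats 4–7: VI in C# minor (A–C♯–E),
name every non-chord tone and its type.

The harmony at that moment is E dominant seventh chord (E, G♯, B, D); A3 is not a chord tone.
It is approached by leap down from E4 and left by step up to B3.
Leap in, step out — an appoggiatura.
The harmony at that moment is A major triad (A, C♯, E); B2 is not a chord tone.
It is approached by step down from C♯3 and left by leap up to E3.
Step in, leap out — an escape tone.

A3 (beat 2) — appoggiatura; B2 (beat 6) — escape tone.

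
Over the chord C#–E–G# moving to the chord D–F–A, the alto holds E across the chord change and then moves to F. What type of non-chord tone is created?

The harmony at that moment is D minor triad (D, F, A); E is not a chord tone.
It is held over (the same pitch as the preceding E) and left by step up to F.
Held over from the previous chord and resolving up by step — a retardation.

E is a retardation.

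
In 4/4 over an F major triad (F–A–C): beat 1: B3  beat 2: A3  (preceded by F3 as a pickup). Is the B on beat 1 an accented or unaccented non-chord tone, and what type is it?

The harmony at that moment is F major triad (F, A, C); B3 is not a chord tone.
It is approached by leap up from F3 and left by step down to A3.
Leap in, step out — an appoggiatura.
It falls on the downbeat, so it is accented.

Accented appoggiatura.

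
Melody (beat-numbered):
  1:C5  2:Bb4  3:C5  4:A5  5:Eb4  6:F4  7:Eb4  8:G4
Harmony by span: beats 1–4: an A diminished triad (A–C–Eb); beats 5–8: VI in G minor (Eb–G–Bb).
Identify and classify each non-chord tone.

The harmony at that moment is A diminished triad (A, C, Eb); Bb4 is not a chord tone.
It is approached by step down from C5 and left by step up to C5.
Step away and step back to the same note — a neighbor tone (lower neighbor).
The harmony at that moment is Eb major triad (Eb, G, Bb); F4 is not a chord tone.
It is approached by step up from Eb4 and left by step down to Eb4.
Step away and step back to the same note — a neighbor tone (upper neighbor).

Bb4 (beat 2) — neighbor tone; F4 (beat 6) — neighbor tone.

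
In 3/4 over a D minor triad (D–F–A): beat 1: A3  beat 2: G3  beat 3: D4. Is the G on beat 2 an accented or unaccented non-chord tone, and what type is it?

The harmony at that moment is D minor triad (D, F, A); G3 is not a chord tone.
It is approached by step down from A3 and left by leap up to D4.
Step in, leap out — an escape tone.
It falls on a weak beat, so it is unaccented.

Unaccented escape tone.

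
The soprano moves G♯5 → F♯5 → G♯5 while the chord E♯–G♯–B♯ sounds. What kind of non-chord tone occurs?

F♯5 is a neighbor tone.

The harmony at that moment is E♯ minor triad (E♯, G♯, B♯); F♯5 is not a chord tone.
It is approached by step down from G♯5 and left by step up to G♯5.
Step away and step back to the same note — a neighbor tone (lower neighbor).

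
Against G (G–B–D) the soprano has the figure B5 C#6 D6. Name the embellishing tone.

The harmony at that moment is G major triad (G, B, D); C#6 is not a chord tone.
It is approached by step up from B5 and left by step up to D6.
Step in, step out in the same direction — a passing tone.

C#6 is a passing tone.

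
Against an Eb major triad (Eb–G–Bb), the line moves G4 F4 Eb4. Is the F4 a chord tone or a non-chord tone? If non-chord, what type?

The harmony at that moment is Eb major triad (Eb, G, Bb); F4 is not a chord tone.
It is approached by step down from G4 and left by step down to Eb4.
Step in, step out in the same direction — a passing tone.

Non-chord tone — a passing tone.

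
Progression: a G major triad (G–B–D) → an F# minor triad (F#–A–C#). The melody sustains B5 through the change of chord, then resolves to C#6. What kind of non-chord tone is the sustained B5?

B5 is a retardation.

The harmony at that moment is F# minor triad (F#, A, C#); B5 is not a chord tone.
It is held over (the same pitch as the preceding B5) and left by step up to C#6.
Held over from the previous chord and resolving up by step — a retardation.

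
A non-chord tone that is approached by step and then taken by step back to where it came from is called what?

Neighbor tone.

Approach: by step. Departure: by step in the opposite direction, back to the starting pitch.
Stepwise on both sides but reversing to return to the same chord tone — a neighbor tone. (Had it continued onward in the same direction it would be a passing tone instead.)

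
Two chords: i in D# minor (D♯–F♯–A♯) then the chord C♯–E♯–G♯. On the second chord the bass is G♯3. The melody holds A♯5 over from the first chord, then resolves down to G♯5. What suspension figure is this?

At the second chord the bass is G♯3. The suspended A♯5 lies a ninth above the bass; after resolving down by step to G♯5, the interval above the bass becomes an octave.
Suspension figures are named by those two intervals: 9–8.

9–8 suspension.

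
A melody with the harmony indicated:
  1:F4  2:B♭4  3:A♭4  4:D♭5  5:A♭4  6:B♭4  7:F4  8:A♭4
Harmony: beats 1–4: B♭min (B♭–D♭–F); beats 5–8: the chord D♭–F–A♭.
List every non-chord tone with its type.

The harmony at that moment is B♭ minor triad (B♭, D♭, F); A♭4 is not a chord tone.
It is approached by step down from B♭4 and left by leap up to D♭5.
Step in, leap out — an escape tone.
The harmony at that moment is D♭ major triad (D♭, F, A♭); B♭4 is not a chord tone.
It is approached by step up from A♭4 and left by leap down to F4.
Step in, leap out — an escape tone.

A♭4 (beat 3) — escape tone; B♭4 (beat 6) — escape tone.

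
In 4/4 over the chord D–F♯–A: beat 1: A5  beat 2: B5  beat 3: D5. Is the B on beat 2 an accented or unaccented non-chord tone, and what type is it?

The harmony at that moment is D major triad (D, F♯, A); B5 is not a chord tone.
It is approached by step up from A5 and left by leap down to D5.
Step in, leap out — an escape tone.
It falls on a weak beat, so it is unaccented.

Unaccented escape tone.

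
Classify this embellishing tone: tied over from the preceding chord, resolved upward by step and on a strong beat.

Retardation.

Approach: by preparation — the pitch is first a chord tone, then held (tied or repeated) while the harmony changes under it. Departure: up by step. Metric position: strong.
A prepared dissonance that resolves upward by step — a retardation. (The same figure resolving downward would be a suspension.)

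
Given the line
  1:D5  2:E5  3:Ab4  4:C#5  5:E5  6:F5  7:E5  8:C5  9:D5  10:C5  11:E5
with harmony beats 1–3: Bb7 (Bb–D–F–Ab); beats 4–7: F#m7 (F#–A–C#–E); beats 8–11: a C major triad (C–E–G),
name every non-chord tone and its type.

E5 (beat 2) — escape tone; F5 (beat 6) — neighbor tone; D5 (beat 9) — neighbor tone.

The harmony at that moment is Bb dominant seventh chord (Bb, D, F, Ab); E5 is not a chord tone.
It is approached by step up from D5 and left by leap down to Ab4.
Step in, leap out — an escape tone.
The harmony at that moment is F# minor seventh chord (F#, A, C#, E); F5 is not a chord tone.
It is approached by step up from E5 and left by step down to E5.
Step away and step back to the same note — a neighbor tone (upper neighbor).
The harmony at that moment is C major triad (C, E, G); D5 is not a chord tone.
It is approached by step up from C5 and left by step down to C5.
Step away and step back to the same note — a neighbor tone (upper neighbor).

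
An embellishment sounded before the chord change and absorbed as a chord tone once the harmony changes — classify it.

Approach: ahead of the chord change (typically by step), so it is dissonant against the current harmony. Departure: none — the same pitch is restated or held and is a chord tone of the new harmony.
Dissonant first, consonant once the harmony catches up: the note simply arrives early — an anticipation. (The reverse timing, consonant first and dissonant after the change, would be a suspension or retardation.)

Anticipation.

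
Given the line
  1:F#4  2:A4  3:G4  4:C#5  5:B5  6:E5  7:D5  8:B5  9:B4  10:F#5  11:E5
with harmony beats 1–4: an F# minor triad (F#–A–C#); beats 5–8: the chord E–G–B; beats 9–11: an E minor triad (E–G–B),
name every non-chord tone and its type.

G4 (beat 3) — escape tone; D5 (beat 7) — escape tone; F#5 (beat 10) — appoggiatura.

The harmony at that moment is F# minor triad (F#, A, C#); G4 is not a chord tone.
It is approached by step down from A4 and left by leap up to C#5.
Step in, leap out — an escape tone.
The harmony at that moment is E minor triad (E, G, B); D5 is not a chord tone.
It is approached by step down from E5 and left by leap up to B5.
Step in, leap out — an escape tone.
The harmony at that moment is E minor triad (E, G, B); F#5 is not a chord tone.
It is approached by leap up from B4 and left by step down to E5.
Leap in, step out — an appoggiatura.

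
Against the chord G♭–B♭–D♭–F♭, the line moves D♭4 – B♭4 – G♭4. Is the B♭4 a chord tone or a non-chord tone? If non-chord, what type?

Gb dominant seventh chord contains G♭, B♭, D♭, F♭; B♭ is the third, so it is a chord tone.

Chord tone (the third of Gb dominant seventh chord).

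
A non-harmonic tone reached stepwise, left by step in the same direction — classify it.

Approach: by step. Departure: by step, continuing in the same direction.
Stepwise on both sides with no change of direction means the note fills in the space between two different chord tones — a passing tone. (Had it turned back to its starting note it would be a neighbor tone instead.)

Passing tone.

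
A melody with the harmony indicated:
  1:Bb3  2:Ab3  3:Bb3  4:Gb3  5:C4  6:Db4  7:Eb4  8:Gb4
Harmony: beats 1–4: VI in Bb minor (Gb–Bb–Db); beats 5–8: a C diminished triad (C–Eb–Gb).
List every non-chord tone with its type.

The harmony at that moment is Gb major triad (Gb, Bb, Db); Ab3 is not a chord tone.
It is approached by step down from Bb3 and left by step up to Bb3.
Step away and step back to the same note — a neighbor tone (lower neighbor).
The harmony at that moment is C diminished triad (C, Eb, Gb); Db4 is not a chord tone.
It is approached by step up from C4 and left by step up to Eb4.
Step in, step out in the same direction — a passing tone.

Ab3 (beat 2) — neighbor tone; Db4 (beat 6) — passing tone.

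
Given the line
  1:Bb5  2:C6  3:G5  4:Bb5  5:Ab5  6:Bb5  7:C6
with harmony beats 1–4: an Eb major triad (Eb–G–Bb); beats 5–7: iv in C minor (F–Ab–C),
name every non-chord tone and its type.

C6 (beat 2) — escape tone; Bb5 (beat 6) — passing tone.

The harmony at that moment is Eb major triad (Eb, G, Bb); C6 is not a chord tone.
It is approached by step up from Bb5 and left by leap down to G5.
Step in, leap out — an escape tone.
The harmony at that moment is F minor triad (F, Ab, C); Bb5 is not a chord tone.
It is approached by step up from Ab5 and left by step up to C6.
Step in, step out in the same direction — a passing tone.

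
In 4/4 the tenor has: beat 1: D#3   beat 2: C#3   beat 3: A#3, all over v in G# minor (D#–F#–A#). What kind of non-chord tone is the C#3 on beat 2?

Escape tone.

The harmony at that moment is D# minor triad (D#, F#, A#); C#3 is not a chord tone.
It is approached by step down from D#3 and left by leap up to A#3.
Step in, leap out, on a weak beat — an escape tone.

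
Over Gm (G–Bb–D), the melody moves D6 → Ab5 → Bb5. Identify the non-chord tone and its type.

The harmony at that moment is G minor triad (G, Bb, D); Ab5 is not a chord tone.
It is approached by leap down from D6 and left by step up to Bb5.
Leap in, step out — an appoggiatura.

Ab5 is an appoggiatura.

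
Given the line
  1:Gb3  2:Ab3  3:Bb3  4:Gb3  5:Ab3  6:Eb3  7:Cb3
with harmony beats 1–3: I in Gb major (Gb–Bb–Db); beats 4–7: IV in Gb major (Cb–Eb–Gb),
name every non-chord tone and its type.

Ab3 (beat 2) — passing tone; Ab3 (beat 5) — escape tone.

The harmony at that moment is Gb major triad (Gb, Bb, Db); Ab3 is not a chord tone.
It is approached by step up from Gb3 and left by step up to Bb3.
Step in, step out in the same direction — a passing tone.
The harmony at that moment is Cb major triad (Cb, Eb, Gb); Ab3 is not a chord tone.
It is approached by step up from Gb3 and left by leap down to Eb3.
Step in, leap out — an escape tone.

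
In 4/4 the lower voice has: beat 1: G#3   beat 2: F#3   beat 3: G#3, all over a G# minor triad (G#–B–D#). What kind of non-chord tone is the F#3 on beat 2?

Lower neighbor tone.

The harmony at that moment is G# minor triad (G#, B, D#); F#3 is not a chord tone.
It is approached by step down from G#3 and left by step up to G#3.
Step away and step back to the same note — a neighbor tone (lower neighbor).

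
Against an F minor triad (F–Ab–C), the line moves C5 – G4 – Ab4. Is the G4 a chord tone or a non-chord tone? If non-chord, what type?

The harmony at that moment is F minor triad (F, Ab, C); G4 is not a chord tone.
It is approached by leap down from C5 and left by step up to Ab4.
Leap in, step out — an appoggiatura.

Non-chord tone — an appoggiatura.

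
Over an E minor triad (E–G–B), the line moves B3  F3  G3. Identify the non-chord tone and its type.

The harmony at that moment is E minor triad (E, G, B); F3 is not a chord tone.
It is approached by leap down from B3 and left by step up to G3.
Leap in, step out — an appoggiatura.

F3 is an appoggiatura.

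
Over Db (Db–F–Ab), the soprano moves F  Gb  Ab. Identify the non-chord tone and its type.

Gb is a passing tone.

The harmony at that moment is Db major triad (Db, F, Ab); Gb is not a chord tone.
It is approached by step up from F and left by step up to Ab.
Step in, step out in the same direction — a passing tone.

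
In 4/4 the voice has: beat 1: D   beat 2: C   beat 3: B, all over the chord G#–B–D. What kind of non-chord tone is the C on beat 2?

Passing tone.

The harmony at that moment is G# diminished triad (G#, B, D); C is not a chord tone.
It is approached by step down from D and left by step down to B.
Step in, step out in the same direction — a passing tone.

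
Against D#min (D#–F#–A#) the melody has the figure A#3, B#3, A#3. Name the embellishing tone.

B#3 is a neighbor tone.

The harmony at that moment is D# minor triad (D#, F#, A#); B#3 is not a chord tone.
It is approached by step up from A#3 and left by step down to A#3.
Step away and step back to the same note — a neighbor tone (upper neighbor).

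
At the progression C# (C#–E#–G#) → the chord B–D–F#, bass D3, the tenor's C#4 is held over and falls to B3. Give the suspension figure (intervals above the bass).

At the second chord the bass is D3. The suspended C#4 lies a seventh above the bass; after resolving down by step to B3, the interval above the bass becomes a sixth.
Suspension figures are named by those two intervals: 7–6.

7–6 suspension.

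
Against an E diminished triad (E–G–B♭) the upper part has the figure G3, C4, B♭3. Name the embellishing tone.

The harmony at that moment is E diminished triad (E, G, B♭); C4 is not a chord tone.
It is approached by leap up from G3 and left by step down to B♭3.
Leap in, step out — an appoggiatura.

C4 is an appoggiatura.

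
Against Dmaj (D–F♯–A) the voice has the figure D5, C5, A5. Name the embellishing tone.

C5 is an escape tone.

The harmony at that moment is D major triad (D, F♯, A); C5 is not a chord tone.
It is approached by step down from D5 and left by leap up to A5.
Step in, leap out — an escape tone.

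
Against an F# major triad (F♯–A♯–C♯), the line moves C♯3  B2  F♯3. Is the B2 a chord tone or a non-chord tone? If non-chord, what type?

The harmony at that moment is F♯ major triad (F♯, A♯, C♯); B2 is not a chord tone.
It is approached by step down from C♯3 and left by leap up to F♯3.
Step in, leap out — an escape tone.

Non-chord tone — an escape tone.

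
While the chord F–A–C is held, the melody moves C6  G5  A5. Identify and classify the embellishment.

G5 is an appoggiatura.

The harmony at that moment is F major triad (F, A, C); G5 is not a chord tone.
It is approached by leap down from C6 and left by step up to A5.
Leap in, step out — an appoggiatura.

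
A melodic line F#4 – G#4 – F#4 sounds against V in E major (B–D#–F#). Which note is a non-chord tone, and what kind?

The harmony at that moment is B major triad (B, D#, F#); G#4 is not a chord tone.
It is approached by step up from F#4 and left by step down to F#4.
Step away and step back to the same note — a neighbor tone (upper neighbor).

G#4 is a neighbor tone.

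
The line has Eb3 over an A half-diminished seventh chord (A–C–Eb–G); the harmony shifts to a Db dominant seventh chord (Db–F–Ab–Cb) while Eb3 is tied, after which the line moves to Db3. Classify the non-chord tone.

Eb3 is a suspension.

The harmony at that moment is Db dominant seventh chord (Db, F, Ab, Cb); Eb3 is not a chord tone.
It is held over (the same pitch as the preceding Eb3) and left by step down to Db3.
Held over from the previous chord and resolving down by step — a suspension.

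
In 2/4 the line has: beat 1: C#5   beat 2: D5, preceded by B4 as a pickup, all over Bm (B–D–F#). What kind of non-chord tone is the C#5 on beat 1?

Passing tone.

The harmony at that moment is B minor triad (B, D, F#); C#5 is not a chord tone.
It is approached by step up from B4 and left by step up to D5.
Step in, step out in the same direction — a passing tone.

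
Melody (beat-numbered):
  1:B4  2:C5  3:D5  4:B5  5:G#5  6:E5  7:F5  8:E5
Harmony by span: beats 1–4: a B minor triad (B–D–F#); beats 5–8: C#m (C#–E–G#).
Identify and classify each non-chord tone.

The harmony at that moment is B minor triad (B, D, F#); C5 is not a chord tone.
It is approached by step up from B4 and left by step up to D5.
Step in, step out in the same direction — a passing tone.
The harmony at that moment is C# minor triad (C#, E, G#); F5 is not a chord tone.
It is approached by step up from E5 and left by step down to E5.
Step away and step back to the same note — a neighbor tone (upper neighbor).

C5 (beat 2) — passing tone; F5 (beat 7) — neighbor tone.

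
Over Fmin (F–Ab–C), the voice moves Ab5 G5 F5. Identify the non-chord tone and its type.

The harmony at that moment is F minor triad (F, Ab, C); G5 is not a chord tone.
It is approached by step down from Ab5 and left by step down to F5.
Step in, step out in the same direction — a passing tone.

G5 is a passing tone.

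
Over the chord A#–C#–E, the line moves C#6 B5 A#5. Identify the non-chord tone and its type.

The harmony at that moment is A# diminished triad (A#, C#, E); B5 is not a chord tone.
It is approached by step down from C#6 and left by step down to A#5.
Step in, step out in the same direction — a passing tone.

B5 is a passing tone.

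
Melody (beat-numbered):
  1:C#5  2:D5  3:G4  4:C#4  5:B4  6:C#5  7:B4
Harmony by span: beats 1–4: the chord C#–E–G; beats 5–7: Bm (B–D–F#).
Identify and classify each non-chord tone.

The harmony at that moment is C# diminished triad (C#, E, G); D5 is not a chord tone.
It is approached by step up from C#5 and left by leap down to G4.
Step in, leap out — an escape tone.
The harmony at that moment is B minor triad (B, D, F#); C#5 is not a chord tone.
It is approached by step up from B4 and left by step down to B4.
Step away and step back to the same note — a neighbor tone (upper neighbor).

D5 (beat 2) — escape tone; C#5 (beat 6) — neighbor tone.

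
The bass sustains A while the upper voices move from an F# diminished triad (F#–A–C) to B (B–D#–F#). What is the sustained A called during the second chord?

Pedal tone (pedal point).

The harmony at that moment is B major triad (B, D#, F#); A is not a chord tone.
It is held over (the same pitch as the preceding A) and then sustained as the same pitch into the next harmony.
Sustained through a change of harmony — a pedal tone.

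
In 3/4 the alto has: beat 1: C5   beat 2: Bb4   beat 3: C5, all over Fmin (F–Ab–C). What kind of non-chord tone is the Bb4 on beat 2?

Lower neighbor tone.

The harmony at that moment is F minor triad (F, Ab, C); Bb4 is not a chord tone.
It is approached by step down from C5 and left by step up to C5.
Step away and step back to the same note — a neighbor tone (lower neighbor).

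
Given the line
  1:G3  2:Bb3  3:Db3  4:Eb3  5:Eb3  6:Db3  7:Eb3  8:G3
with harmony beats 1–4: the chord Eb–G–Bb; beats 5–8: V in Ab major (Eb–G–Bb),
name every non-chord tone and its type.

Db3 (beat 3) — appoggiatura; Db3 (beat 6) — neighbor tone.

The harmony at that moment is Eb major triad (Eb, G, Bb); Db3 is not a chord tone.
It is approached by leap down from Bb3 and left by step up to Eb3.
Leap in, step out — an appoggiatura.
The harmony at that moment is Eb major triad (Eb, G, Bb); Db3 is not a chord tone.
It is approached by step down from Eb3 and left by step up to Eb3.
Step away and step back to the same note — a neighbor tone (lower neighbor).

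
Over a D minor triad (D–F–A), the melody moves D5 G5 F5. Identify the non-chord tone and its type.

The harmony at that moment is D minor triad (D, F, A); G5 is not a chord tone.
It is approached by leap up from D5 and left by step down to F5.
Leap in, step out — an appoggiatura.

G5 is an appoggiatura.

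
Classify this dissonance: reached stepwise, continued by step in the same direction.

Approach: by step. Departure: by step, continuing in the same direction.
Stepwise on both sides with no change of direction means the note fills in the space between two different chord tones — a passing tone. (Had it turned back to its starting note it would be a neighbor tone instead.)

Passing tone.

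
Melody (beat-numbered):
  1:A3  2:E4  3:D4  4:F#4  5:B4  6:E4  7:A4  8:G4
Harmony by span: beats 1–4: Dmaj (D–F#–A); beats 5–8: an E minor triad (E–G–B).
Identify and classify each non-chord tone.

E4 (beat 2) — appoggiatura; A4 (beat 7) — appoggiatura.

The harmony at that moment is D major triad (D, F#, A); E4 is not a chord tone.
It is approached by leap up from A3 and left by step down to D4.
Leap in, step out — an appoggiatura.
The harmony at that moment is E minor triad (E, G, B); A4 is not a chord tone.
It is approached by leap up from E4 and left by step down to G4.
Leap in, step out — an appoggiatura.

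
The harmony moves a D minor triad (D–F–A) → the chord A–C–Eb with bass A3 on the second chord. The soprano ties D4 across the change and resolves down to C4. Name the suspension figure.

4–3 suspension.

At the second chord the bass is A3. The suspended D4 lies a fourth above the bass; after resolving down by step to C4, the interval above the bass becomes a third.
Suspension figures are named by those two intervals: 4–3.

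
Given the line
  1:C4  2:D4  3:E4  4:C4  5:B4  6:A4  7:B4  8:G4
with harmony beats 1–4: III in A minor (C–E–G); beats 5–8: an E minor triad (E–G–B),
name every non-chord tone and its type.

D4 (beat 2) — passing tone; A4 (beat 6) — neighbor tone.

The harmony at that moment is C major triad (C, E, G); D4 is not a chord tone.
It is approached by step up from C4 and left by step up to E4.
Step in, step out in the same direction — a passing tone.
The harmony at that moment is E minor triad (E, G, B); A4 is not a chord tone.
It is approached by step down from B4 and left by step up to B4.
Step away and step back to the same note — a neighbor tone (lower neighbor).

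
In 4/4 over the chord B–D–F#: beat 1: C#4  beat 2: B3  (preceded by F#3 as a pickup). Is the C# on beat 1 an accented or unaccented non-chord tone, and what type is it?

Accented appoggiatura.

The harmony at that moment is B minor triad (B, D, F#); C#4 is not a chord tone.
It is approached by leap up from F#3 and left by step down to B3.
Leap in, step out — an appoggiatura.
It falls on the downbeat, so it is accented.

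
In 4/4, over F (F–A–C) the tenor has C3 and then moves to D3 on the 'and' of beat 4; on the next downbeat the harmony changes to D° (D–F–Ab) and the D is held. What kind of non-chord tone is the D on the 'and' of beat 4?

The harmony at that moment is F major triad (F, A, C); D3 is not a chord tone.
It is approached by step up from C3 and then sustained as the same pitch into the next harmony.
Arriving early and becoming a chord tone when the harmony changes — an anticipation.

Anticipation.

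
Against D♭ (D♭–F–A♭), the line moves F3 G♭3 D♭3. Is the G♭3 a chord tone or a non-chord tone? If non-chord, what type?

Non-chord tone — an escape tone.

The harmony at that moment is D♭ major triad (D♭, F, A♭); G♭3 is not a chord tone.
It is approached by step up from F3 and left by leap down to D♭3.
Step in, leap out — an escape tone.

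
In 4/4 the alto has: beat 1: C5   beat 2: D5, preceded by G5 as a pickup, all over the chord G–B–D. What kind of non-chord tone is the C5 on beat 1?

Appoggiatura.

The harmony at that moment is G major triad (G, B, D); C5 is not a chord tone.
It is approached by leap down from G5 and left by step up to D5.
Leap in, step out, metrically accented — an appoggiatura.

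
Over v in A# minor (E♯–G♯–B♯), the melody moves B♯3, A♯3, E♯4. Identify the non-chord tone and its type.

The harmony at that moment is E♯ minor triad (E♯, G♯, B♯); A♯3 is not a chord tone.
It is approached by step down from B♯3 and left by leap up to E♯4.
Step in, leap out — an escape tone.

A♯3 is an escape tone.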